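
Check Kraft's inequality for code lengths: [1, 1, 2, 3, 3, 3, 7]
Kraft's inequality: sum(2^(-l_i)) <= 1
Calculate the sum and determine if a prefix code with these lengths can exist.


Sum = 2^(-1) + 2^(-1) + 2^(-2) + 2^(-3) + 2^(-3) + 2^(-3) + 2^(-7)
    = 0.5 + 0.5 + 0.25 + 0.125 + 0.125 + 0.125 + 0.0078125
    = 209/128 = 1.6328125
Since 1.6328125 > 1, Kraft's inequality is NOT satisfied.
A prefix code with these lengths CANNOT exist.

Kraft sum = 1.6328125. Not satisfied.


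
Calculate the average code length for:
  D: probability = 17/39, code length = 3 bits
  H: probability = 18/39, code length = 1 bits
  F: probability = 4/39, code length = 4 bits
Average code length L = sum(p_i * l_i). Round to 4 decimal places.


Weighted contributions p_i * l_i:
  D: (17/39) * 3 = 51/39
  H: (18/39) * 1 = 18/39
  F: (4/39) * 4 = 16/39
Sum = (51 + 18 + 16)/39 = 85/39

L = 85/39 = 2.1795 bits/symbol


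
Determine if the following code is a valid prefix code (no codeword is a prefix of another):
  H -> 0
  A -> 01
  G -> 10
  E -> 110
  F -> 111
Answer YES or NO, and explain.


Checking each pair (does one codeword prefix another?):
  H='0' vs A='01': prefix -- VIOLATION

NO -- this is NOT a valid prefix code. H (0) is a prefix of A (01).


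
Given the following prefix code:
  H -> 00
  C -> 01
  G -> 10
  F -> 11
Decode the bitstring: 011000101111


Decoding step by step:
Bits 01 -> C
Bits 10 -> G
Bits 00 -> H
Bits 10 -> G
Bits 11 -> F
Bits 11 -> F


Decoded message: CGHGFF


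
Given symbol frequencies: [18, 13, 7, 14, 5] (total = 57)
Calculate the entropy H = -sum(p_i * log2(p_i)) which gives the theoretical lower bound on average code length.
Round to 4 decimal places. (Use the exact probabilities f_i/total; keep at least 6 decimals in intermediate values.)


Per-symbol terms -p_i * log2(p_i) with p_i = f_i/57:
  p = 18/57 = 0.315789: log2(p) = -1.662965, -p*log2(p) = 0.525147
  p = 13/57 = 0.228070: log2(p) = -2.132450, -p*log2(p) = 0.486348
  p = 7/57 = 0.122807: log2(p) = -3.025535, -p*log2(p) = 0.371557
  p = 14/57 = 0.245614: log2(p) = -2.025535, -p*log2(p) = 0.497500
  p = 5/57 = 0.087719: log2(p) = -3.510962, -p*log2(p) = 0.307979
H = 0.525147 + 0.486348 + 0.371557 + 0.497500 + 0.307979 = 2.188531

H = 2.1885 bits/symbol


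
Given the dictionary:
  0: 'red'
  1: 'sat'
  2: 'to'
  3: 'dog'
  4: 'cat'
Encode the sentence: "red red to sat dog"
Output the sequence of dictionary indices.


Look up each word in the dictionary:
  'red' -> 0
  'red' -> 0
  'to' -> 2
  'sat' -> 1
  'dog' -> 3

Encoded: [0, 0, 2, 1, 3]


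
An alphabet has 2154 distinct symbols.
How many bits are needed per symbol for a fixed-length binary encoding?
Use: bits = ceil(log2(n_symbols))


log2(2154) = 11.0728
Bracket: 2^11 = 2048 < 2154 <= 2^12 = 4096
So ceil(log2(2154)) = 12

bits = ceil(log2(2154)) = ceil(11.0728) = 12 bits


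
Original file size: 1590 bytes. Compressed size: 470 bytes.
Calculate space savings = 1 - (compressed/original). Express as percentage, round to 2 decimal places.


ratio = compressed/original = 470/1590 = 0.295597
savings = 1 - ratio = 1 - 0.295597 = 0.704403
as a percentage: 0.704403 * 100 = 70.44%

Space savings = 1 - 470/1590 = 70.44%


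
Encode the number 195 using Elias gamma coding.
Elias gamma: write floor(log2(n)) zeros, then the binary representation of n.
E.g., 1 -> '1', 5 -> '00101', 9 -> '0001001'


num_bits = floor(log2(195)) + 1 = 8
leading_zeros = num_bits - 1 = 7
binary(195) = 11000011

Elias gamma(195) = '0000000' + '11000011' = 000000011000011 (15 bits)


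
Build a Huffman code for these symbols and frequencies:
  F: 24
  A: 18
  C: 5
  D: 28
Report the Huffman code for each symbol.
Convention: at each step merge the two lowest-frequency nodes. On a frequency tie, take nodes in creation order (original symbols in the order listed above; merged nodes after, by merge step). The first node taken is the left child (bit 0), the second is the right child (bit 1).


Huffman tree construction:
Step 1: Merge C(5) + A(18) = 23
Step 2: Merge (C+A)(23) + F(24) = 47
Step 3: Merge D(28) + ((C+A)+F)(47) = 75
Read each symbol's code off the tree from the root (left child = 0, right child = 1).

Codes:
  F: 11 (length 2)
  A: 101 (length 3)
  C: 100 (length 3)
  D: 0 (length 1)
Average code length: 145/75 = 1.9333 bits/symbol


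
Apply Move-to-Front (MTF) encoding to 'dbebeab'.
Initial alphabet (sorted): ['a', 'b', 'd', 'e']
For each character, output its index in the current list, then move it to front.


MTF encoding:
'd': index 2 in ['a', 'b', 'd', 'e'] -> ['d', 'a', 'b', 'e']
'b': index 2 in ['d', 'a', 'b', 'e'] -> ['b', 'd', 'a', 'e']
'e': index 3 in ['b', 'd', 'a', 'e'] -> ['e', 'b', 'd', 'a']
'b': index 1 in ['e', 'b', 'd', 'a'] -> ['b', 'e', 'd', 'a']
'e': index 1 in ['b', 'e', 'd', 'a'] -> ['e', 'b', 'd', 'a']
'a': index 3 in ['e', 'b', 'd', 'a'] -> ['a', 'e', 'b', 'd']
'b': index 2 in ['a', 'e', 'b', 'd'] -> ['b', 'a', 'e', 'd']


Output: [2, 2, 3, 1, 1, 3, 2]


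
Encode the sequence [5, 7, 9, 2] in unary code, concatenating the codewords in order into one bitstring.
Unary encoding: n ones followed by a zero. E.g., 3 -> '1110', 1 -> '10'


Encode each number as n ones followed by a terminating 0:
  5 -> 111110 (6 bits)
  7 -> 11111110 (8 bits)
  9 -> 1111111110 (10 bits)
  2 -> 110 (3 bits)
Total length = 6 + 8 + 10 + 3 = 27 bits.

Unary([5, 7, 9, 2]) = 111110111111101111111110110 (27 bits)


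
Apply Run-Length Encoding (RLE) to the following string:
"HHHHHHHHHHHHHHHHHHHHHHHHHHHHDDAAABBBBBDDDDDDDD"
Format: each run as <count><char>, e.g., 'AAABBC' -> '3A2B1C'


Scanning runs left to right:
  i=0: run of 'H' x 28 -> '28H'
  i=28: run of 'D' x 2 -> '2D'
  i=30: run of 'A' x 3 -> '3A'
  i=33: run of 'B' x 5 -> '5B'
  i=38: run of 'D' x 8 -> '8D'

RLE = 28H2D3A5B8D


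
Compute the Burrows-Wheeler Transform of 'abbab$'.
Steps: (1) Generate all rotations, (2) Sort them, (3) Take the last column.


Rotations (sorted):
  0: $abbab -> last char: b
  1: ab$abb -> last char: b
  2: abbab$ -> last char: $
  3: b$abba -> last char: a
  4: bab$ab -> last char: b
  5: bbab$a -> last char: a


BWT = bb$aba


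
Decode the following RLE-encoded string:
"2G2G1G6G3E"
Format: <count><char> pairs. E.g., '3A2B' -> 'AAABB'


Expanding each <count><char> pair:
  2G -> 'GG'
  2G -> 'GG'
  1G -> 'G'
  6G -> 'GGGGGG'
  3E -> 'EEE'

Decoded = GGGGGGGGGGGEEE


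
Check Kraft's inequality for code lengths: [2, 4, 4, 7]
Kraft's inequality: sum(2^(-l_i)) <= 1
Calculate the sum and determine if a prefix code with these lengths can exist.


Sum = 2^(-2) + 2^(-4) + 2^(-4) + 2^(-7)
    = 0.25 + 0.0625 + 0.0625 + 0.0078125
    = 49/128 = 0.3828125
Since 0.3828125 <= 1, Kraft's inequality IS satisfied.
A prefix code with these lengths CAN exist.

Kraft sum = 0.3828125. Satisfied.


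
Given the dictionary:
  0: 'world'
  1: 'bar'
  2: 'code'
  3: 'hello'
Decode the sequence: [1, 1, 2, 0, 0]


Look up each index in the dictionary:
  1 -> 'bar'
  1 -> 'bar'
  2 -> 'code'
  0 -> 'world'
  0 -> 'world'

Decoded: "bar bar code world world"


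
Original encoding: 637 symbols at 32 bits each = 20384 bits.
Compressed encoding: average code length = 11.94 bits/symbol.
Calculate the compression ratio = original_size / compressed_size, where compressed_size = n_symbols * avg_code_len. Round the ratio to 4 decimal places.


original_size = n_symbols * orig_bits = 637 * 32 = 20384 bits
compressed_size = n_symbols * avg_code_len = 637 * 11.94 = 7605.78 bits
ratio = original_size / compressed_size = 20384 / 7605.78 = 2.6801

Compression ratio = 2.6801


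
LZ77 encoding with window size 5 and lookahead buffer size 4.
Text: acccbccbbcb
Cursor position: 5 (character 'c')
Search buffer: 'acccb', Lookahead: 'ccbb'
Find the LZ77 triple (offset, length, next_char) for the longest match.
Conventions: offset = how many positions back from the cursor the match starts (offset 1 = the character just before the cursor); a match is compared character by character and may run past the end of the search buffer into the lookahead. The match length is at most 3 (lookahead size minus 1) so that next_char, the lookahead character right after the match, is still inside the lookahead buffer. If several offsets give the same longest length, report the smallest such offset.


Try each offset into the search buffer:
  offset=1 (pos 4, char 'b'): match length 0
  offset=2 (pos 3, char 'c'): match length 1
  offset=3 (pos 2, char 'c'): match length 3
  offset=4 (pos 1, char 'c'): match length 2
  offset=5 (pos 0, char 'a'): match length 0
Longest match has length 3 at offset 3.
next_char = character at position 5 + 3 = 8 -> 'b'

Best match: offset=3, length=3 (matching 'ccb' starting at position 2)
LZ77 triple: (3, 3, 'b')


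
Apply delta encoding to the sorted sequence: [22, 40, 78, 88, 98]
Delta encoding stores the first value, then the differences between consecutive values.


First value: 22
Deltas:
  40 - 22 = 18
  78 - 40 = 38
  88 - 78 = 10
  98 - 88 = 10


Delta encoded: [22, 18, 38, 10, 10]


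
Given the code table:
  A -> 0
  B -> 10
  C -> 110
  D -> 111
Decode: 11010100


Decoding:
110 -> C
10 -> B
10 -> B
0 -> A


Result: CBBA


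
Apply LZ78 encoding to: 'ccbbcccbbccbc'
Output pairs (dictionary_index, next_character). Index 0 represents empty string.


LZ78 encoding steps:
Dictionary: {0: ''}
Step 1: w='' (idx 0), next='c' -> output (0, 'c'), add 'c' as idx 1
Step 2: w='c' (idx 1), next='b' -> output (1, 'b'), add 'cb' as idx 2
Step 3: w='' (idx 0), next='b' -> output (0, 'b'), add 'b' as idx 3
Step 4: w='c' (idx 1), next='c' -> output (1, 'c'), add 'cc' as idx 4
Step 5: w='cb' (idx 2), next='b' -> output (2, 'b'), add 'cbb' as idx 5
Step 6: w='cc' (idx 4), next='b' -> output (4, 'b'), add 'ccb' as idx 6
Step 7: w='c' (idx 1), end of input -> output (1, '')


Encoded: [(0, 'c'), (1, 'b'), (0, 'b'), (1, 'c'), (2, 'b'), (4, 'b'), (1, '')]


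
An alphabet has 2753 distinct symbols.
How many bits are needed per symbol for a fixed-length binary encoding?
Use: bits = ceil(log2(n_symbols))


log2(2753) = 11.4268
Bracket: 2^11 = 2048 < 2753 <= 2^12 = 4096
So ceil(log2(2753)) = 12

bits = ceil(log2(2753)) = ceil(11.4268) = 12 bits


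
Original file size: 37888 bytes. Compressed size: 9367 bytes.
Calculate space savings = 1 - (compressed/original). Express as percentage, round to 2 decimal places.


ratio = compressed/original = 9367/37888 = 0.247229
savings = 1 - ratio = 1 - 0.247229 = 0.752771
as a percentage: 0.752771 * 100 = 75.28%

Space savings = 1 - 9367/37888 = 75.28%


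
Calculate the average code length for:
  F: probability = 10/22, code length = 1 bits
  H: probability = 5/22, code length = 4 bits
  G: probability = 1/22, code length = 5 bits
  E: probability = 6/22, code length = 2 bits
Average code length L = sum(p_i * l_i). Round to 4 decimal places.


Weighted contributions p_i * l_i:
  F: (10/22) * 1 = 10/22
  H: (5/22) * 4 = 20/22
  G: (1/22) * 5 = 5/22
  E: (6/22) * 2 = 12/22
Sum = (10 + 20 + 5 + 12)/22 = 47/22

L = 47/22 = 2.1364 bits/symbol


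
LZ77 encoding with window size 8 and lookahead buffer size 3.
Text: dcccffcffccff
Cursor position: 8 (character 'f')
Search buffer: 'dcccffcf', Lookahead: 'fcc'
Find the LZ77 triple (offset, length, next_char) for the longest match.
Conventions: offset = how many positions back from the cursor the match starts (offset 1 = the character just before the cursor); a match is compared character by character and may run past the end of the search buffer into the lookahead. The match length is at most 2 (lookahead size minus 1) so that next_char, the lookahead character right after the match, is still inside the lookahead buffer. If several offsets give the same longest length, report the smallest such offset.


Try each offset into the search buffer:
  offset=1 (pos 7, char 'f'): match length 1
  offset=2 (pos 6, char 'c'): match length 0
  offset=3 (pos 5, char 'f'): match length 2
  offset=4 (pos 4, char 'f'): match length 1
  offset=5 (pos 3, char 'c'): match length 0
  offset=6 (pos 2, char 'c'): match length 0
  offset=7 (pos 1, char 'c'): match length 0
  offset=8 (pos 0, char 'd'): match length 0
Longest match has length 2 at offset 3.
next_char = character at position 8 + 2 = 10 -> 'c'

Best match: offset=3, length=2 (matching 'fc' starting at position 5)
LZ77 triple: (3, 2, 'c')


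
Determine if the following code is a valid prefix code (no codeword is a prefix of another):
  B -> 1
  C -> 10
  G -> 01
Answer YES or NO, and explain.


Checking each pair (does one codeword prefix another?):
  B='1' vs C='10': prefix -- VIOLATION

NO -- this is NOT a valid prefix code. B (1) is a prefix of C (10).


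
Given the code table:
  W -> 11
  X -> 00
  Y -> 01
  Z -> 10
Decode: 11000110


Decoding:
11 -> W
00 -> X
01 -> Y
10 -> Z


Result: WXYZ


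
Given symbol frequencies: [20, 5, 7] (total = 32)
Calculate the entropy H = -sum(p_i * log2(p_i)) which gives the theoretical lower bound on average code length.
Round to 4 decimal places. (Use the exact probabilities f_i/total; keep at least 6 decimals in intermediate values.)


Per-symbol terms -p_i * log2(p_i) with p_i = f_i/32:
  p = 20/32 = 0.625000: log2(p) = -0.678072, -p*log2(p) = 0.423795
  p = 5/32 = 0.156250: log2(p) = -2.678072, -p*log2(p) = 0.418449
  p = 7/32 = 0.218750: log2(p) = -2.192645, -p*log2(p) = 0.479641
H = 0.423795 + 0.418449 + 0.479641 = 1.321885

H = 1.3219 bits/symbol


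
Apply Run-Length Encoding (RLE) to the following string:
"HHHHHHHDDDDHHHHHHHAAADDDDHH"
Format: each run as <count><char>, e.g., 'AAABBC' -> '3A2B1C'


Scanning runs left to right:
  i=0: run of 'H' x 7 -> '7H'
  i=7: run of 'D' x 4 -> '4D'
  i=11: run of 'H' x 7 -> '7H'
  i=18: run of 'A' x 3 -> '3A'
  i=21: run of 'D' x 4 -> '4D'
  i=25: run of 'H' x 2 -> '2H'

RLE = 7H4D7H3A4D2H


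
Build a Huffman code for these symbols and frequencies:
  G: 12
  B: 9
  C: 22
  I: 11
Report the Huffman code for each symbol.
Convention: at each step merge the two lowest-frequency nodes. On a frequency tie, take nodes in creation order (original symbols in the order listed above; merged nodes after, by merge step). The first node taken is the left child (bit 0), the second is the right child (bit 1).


Huffman tree construction:
Step 1: Merge B(9) + I(11) = 20
Step 2: Merge G(12) + (B+I)(20) = 32
Step 3: Merge C(22) + (G+(B+I))(32) = 54
Read each symbol's code off the tree from the root (left child = 0, right child = 1).

Codes:
  G: 10 (length 2)
  B: 110 (length 3)
  C: 0 (length 1)
  I: 111 (length 3)
Average code length: 106/54 = 1.9630 bits/symbol


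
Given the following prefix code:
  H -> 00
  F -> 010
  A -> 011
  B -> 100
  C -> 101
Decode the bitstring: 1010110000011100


Decoding step by step:
Bits 101 -> C
Bits 011 -> A
Bits 00 -> H
Bits 00 -> H
Bits 011 -> A
Bits 100 -> B


Decoded message: CAHHAB


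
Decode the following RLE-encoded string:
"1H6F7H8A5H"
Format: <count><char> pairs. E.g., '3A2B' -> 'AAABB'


Expanding each <count><char> pair:
  1H -> 'H'
  6F -> 'FFFFFF'
  7H -> 'HHHHHHH'
  8A -> 'AAAAAAAA'
  5H -> 'HHHHH'

Decoded = HFFFFFFHHHHHHHAAAAAAAAHHHHH


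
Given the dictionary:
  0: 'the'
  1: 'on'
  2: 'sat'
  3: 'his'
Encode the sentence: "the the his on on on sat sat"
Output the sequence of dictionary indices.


Look up each word in the dictionary:
  'the' -> 0
  'the' -> 0
  'his' -> 3
  'on' -> 1
  'on' -> 1
  'on' -> 1
  'sat' -> 2
  'sat' -> 2

Encoded: [0, 0, 3, 1, 1, 1, 2, 2]


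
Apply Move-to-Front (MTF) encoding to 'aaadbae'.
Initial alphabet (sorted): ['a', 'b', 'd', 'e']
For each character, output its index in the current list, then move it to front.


MTF encoding:
'a': index 0 in ['a', 'b', 'd', 'e'] -> ['a', 'b', 'd', 'e']
'a': index 0 in ['a', 'b', 'd', 'e'] -> ['a', 'b', 'd', 'e']
'a': index 0 in ['a', 'b', 'd', 'e'] -> ['a', 'b', 'd', 'e']
'd': index 2 in ['a', 'b', 'd', 'e'] -> ['d', 'a', 'b', 'e']
'b': index 2 in ['d', 'a', 'b', 'e'] -> ['b', 'd', 'a', 'e']
'a': index 2 in ['b', 'd', 'a', 'e'] -> ['a', 'b', 'd', 'e']
'e': index 3 in ['a', 'b', 'd', 'e'] -> ['e', 'a', 'b', 'd']


Output: [0, 0, 0, 2, 2, 2, 3]


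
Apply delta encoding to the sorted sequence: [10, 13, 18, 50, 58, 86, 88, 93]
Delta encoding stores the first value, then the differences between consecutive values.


First value: 10
Deltas:
  13 - 10 = 3
  18 - 13 = 5
  50 - 18 = 32
  58 - 50 = 8
  86 - 58 = 28
  88 - 86 = 2
  93 - 88 = 5


Delta encoded: [10, 3, 5, 32, 8, 28, 2, 5]


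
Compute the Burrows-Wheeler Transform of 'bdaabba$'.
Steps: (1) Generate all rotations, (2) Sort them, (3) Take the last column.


Rotations (sorted):
  0: $bdaabba -> last char: a
  1: a$bdaabb -> last char: b
  2: aabba$bd -> last char: d
  3: abba$bda -> last char: a
  4: ba$bdaab -> last char: b
  5: bba$bdaa -> last char: a
  6: bdaabba$ -> last char: $
  7: daabba$b -> last char: b


BWT = abdaba$b


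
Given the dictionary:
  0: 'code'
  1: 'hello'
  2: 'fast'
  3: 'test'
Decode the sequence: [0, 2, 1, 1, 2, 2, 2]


Look up each index in the dictionary:
  0 -> 'code'
  2 -> 'fast'
  1 -> 'hello'
  1 -> 'hello'
  2 -> 'fast'
  2 -> 'fast'
  2 -> 'fast'

Decoded: "code fast hello hello fast fast fast"


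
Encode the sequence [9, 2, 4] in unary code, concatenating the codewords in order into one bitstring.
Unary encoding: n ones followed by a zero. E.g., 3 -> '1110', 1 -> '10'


Encode each number as n ones followed by a terminating 0:
  9 -> 1111111110 (10 bits)
  2 -> 110 (3 bits)
  4 -> 11110 (5 bits)
Total length = 10 + 3 + 5 = 18 bits.

Unary([9, 2, 4]) = 111111111011011110 (18 bits)


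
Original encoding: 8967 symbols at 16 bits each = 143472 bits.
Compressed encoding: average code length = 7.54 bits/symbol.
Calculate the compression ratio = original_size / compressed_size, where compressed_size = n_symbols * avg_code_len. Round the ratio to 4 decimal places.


original_size = n_symbols * orig_bits = 8967 * 16 = 143472 bits
compressed_size = n_symbols * avg_code_len = 8967 * 7.54 = 67611.18 bits
ratio = original_size / compressed_size = 143472 / 67611.18 = 2.122

Compression ratio = 2.122


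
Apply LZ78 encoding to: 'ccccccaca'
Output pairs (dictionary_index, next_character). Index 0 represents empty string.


LZ78 encoding steps:
Dictionary: {0: ''}
Step 1: w='' (idx 0), next='c' -> output (0, 'c'), add 'c' as idx 1
Step 2: w='c' (idx 1), next='c' -> output (1, 'c'), add 'cc' as idx 2
Step 3: w='cc' (idx 2), next='c' -> output (2, 'c'), add 'ccc' as idx 3
Step 4: w='' (idx 0), next='a' -> output (0, 'a'), add 'a' as idx 4
Step 5: w='c' (idx 1), next='a' -> output (1, 'a'), add 'ca' as idx 5


Encoded: [(0, 'c'), (1, 'c'), (2, 'c'), (0, 'a'), (1, 'a')]


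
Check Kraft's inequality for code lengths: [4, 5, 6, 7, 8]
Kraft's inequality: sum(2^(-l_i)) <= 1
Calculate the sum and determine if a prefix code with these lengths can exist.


Sum = 2^(-4) + 2^(-5) + 2^(-6) + 2^(-7) + 2^(-8)
    = 0.0625 + 0.03125 + 0.015625 + 0.0078125 + 0.00390625
    = 31/256 = 0.12109375
Since 0.12109375 <= 1, Kraft's inequality IS satisfied.
A prefix code with these lengths CAN exist.

Kraft sum = 0.12109375. Satisfied.


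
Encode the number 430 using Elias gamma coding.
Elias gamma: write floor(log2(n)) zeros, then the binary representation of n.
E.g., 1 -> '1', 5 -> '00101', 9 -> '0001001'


num_bits = floor(log2(430)) + 1 = 9
leading_zeros = num_bits - 1 = 8
binary(430) = 110101110

Elias gamma(430) = '00000000' + '110101110' = 00000000110101110 (17 bits)


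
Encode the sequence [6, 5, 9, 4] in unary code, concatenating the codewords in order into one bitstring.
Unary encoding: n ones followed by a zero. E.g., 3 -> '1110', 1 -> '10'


Encode each number as n ones followed by a terminating 0:
  6 -> 1111110 (7 bits)
  5 -> 111110 (6 bits)
  9 -> 1111111110 (10 bits)
  4 -> 11110 (5 bits)
Total length = 7 + 6 + 10 + 5 = 28 bits.

Unary([6, 5, 9, 4]) = 1111110111110111111111011110 (28 bits)


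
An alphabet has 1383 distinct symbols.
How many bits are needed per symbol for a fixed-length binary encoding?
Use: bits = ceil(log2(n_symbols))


log2(1383) = 10.4336
Bracket: 2^10 = 1024 < 1383 <= 2^11 = 2048
So ceil(log2(1383)) = 11

bits = ceil(log2(1383)) = ceil(10.4336) = 11 bits


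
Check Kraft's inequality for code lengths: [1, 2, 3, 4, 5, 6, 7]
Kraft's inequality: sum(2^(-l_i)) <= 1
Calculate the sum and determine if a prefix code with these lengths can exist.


Sum = 2^(-1) + 2^(-2) + 2^(-3) + 2^(-4) + 2^(-5) + 2^(-6) + 2^(-7)
    = 0.5 + 0.25 + 0.125 + 0.0625 + 0.03125 + 0.015625 + 0.0078125
    = 127/128 = 0.9921875
Since 0.9921875 <= 1, Kraft's inequality IS satisfied.
A prefix code with these lengths CAN exist.

Kraft sum = 0.9921875. Satisfied.


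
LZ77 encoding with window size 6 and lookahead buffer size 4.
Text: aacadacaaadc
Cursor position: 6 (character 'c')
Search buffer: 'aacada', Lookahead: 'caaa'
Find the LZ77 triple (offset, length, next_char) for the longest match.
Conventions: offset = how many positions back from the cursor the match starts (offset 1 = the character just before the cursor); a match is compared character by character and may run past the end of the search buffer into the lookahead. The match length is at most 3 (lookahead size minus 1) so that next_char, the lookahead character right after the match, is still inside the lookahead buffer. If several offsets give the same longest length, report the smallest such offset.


Try each offset into the search buffer:
  offset=1 (pos 5, char 'a'): match length 0
  offset=2 (pos 4, char 'd'): match length 0
  offset=3 (pos 3, char 'a'): match length 0
  offset=4 (pos 2, char 'c'): match length 2
  offset=5 (pos 1, char 'a'): match length 0
  offset=6 (pos 0, char 'a'): match length 0
Longest match has length 2 at offset 4.
next_char = character at position 6 + 2 = 8 -> 'a'

Best match: offset=4, length=2 (matching 'ca' starting at position 2)
LZ77 triple: (4, 2, 'a')


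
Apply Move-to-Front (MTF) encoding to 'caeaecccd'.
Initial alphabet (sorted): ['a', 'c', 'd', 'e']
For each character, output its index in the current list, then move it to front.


MTF encoding:
'c': index 1 in ['a', 'c', 'd', 'e'] -> ['c', 'a', 'd', 'e']
'a': index 1 in ['c', 'a', 'd', 'e'] -> ['a', 'c', 'd', 'e']
'e': index 3 in ['a', 'c', 'd', 'e'] -> ['e', 'a', 'c', 'd']
'a': index 1 in ['e', 'a', 'c', 'd'] -> ['a', 'e', 'c', 'd']
'e': index 1 in ['a', 'e', 'c', 'd'] -> ['e', 'a', 'c', 'd']
'c': index 2 in ['e', 'a', 'c', 'd'] -> ['c', 'e', 'a', 'd']
'c': index 0 in ['c', 'e', 'a', 'd'] -> ['c', 'e', 'a', 'd']
'c': index 0 in ['c', 'e', 'a', 'd'] -> ['c', 'e', 'a', 'd']
'd': index 3 in ['c', 'e', 'a', 'd'] -> ['d', 'c', 'e', 'a']


Output: [1, 1, 3, 1, 1, 2, 0, 0, 3]


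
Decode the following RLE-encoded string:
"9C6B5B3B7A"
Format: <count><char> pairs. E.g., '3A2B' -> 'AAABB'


Expanding each <count><char> pair:
  9C -> 'CCCCCCCCC'
  6B -> 'BBBBBB'
  5B -> 'BBBBB'
  3B -> 'BBB'
  7A -> 'AAAAAAA'

Decoded = CCCCCCCCCBBBBBBBBBBBBBBAAAAAAA


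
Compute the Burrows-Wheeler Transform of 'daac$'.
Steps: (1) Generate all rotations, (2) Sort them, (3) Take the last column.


Rotations (sorted):
  0: $daac -> last char: c
  1: aac$d -> last char: d
  2: ac$da -> last char: a
  3: c$daa -> last char: a
  4: daac$ -> last char: $


BWT = cdaa$


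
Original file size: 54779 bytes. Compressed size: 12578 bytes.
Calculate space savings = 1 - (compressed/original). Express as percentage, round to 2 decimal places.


ratio = compressed/original = 12578/54779 = 0.229614
savings = 1 - ratio = 1 - 0.229614 = 0.770386
as a percentage: 0.770386 * 100 = 77.04%

Space savings = 1 - 12578/54779 = 77.04%


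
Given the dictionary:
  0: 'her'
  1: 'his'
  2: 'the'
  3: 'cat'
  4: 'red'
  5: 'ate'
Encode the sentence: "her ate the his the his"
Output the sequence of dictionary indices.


Look up each word in the dictionary:
  'her' -> 0
  'ate' -> 5
  'the' -> 2
  'his' -> 1
  'the' -> 2
  'his' -> 1

Encoded: [0, 5, 2, 1, 2, 1]


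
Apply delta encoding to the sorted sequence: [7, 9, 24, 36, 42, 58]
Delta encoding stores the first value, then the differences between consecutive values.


First value: 7
Deltas:
  9 - 7 = 2
  24 - 9 = 15
  36 - 24 = 12
  42 - 36 = 6
  58 - 42 = 16


Delta encoded: [7, 2, 15, 12, 6, 16]


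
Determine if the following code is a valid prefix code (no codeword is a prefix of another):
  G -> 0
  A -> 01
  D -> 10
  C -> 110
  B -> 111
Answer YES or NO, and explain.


Checking each pair (does one codeword prefix another?):
  G='0' vs A='01': prefix -- VIOLATION

NO -- this is NOT a valid prefix code. G (0) is a prefix of A (01).


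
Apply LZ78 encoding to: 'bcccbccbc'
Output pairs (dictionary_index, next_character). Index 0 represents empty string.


LZ78 encoding steps:
Dictionary: {0: ''}
Step 1: w='' (idx 0), next='b' -> output (0, 'b'), add 'b' as idx 1
Step 2: w='' (idx 0), next='c' -> output (0, 'c'), add 'c' as idx 2
Step 3: w='c' (idx 2), next='c' -> output (2, 'c'), add 'cc' as idx 3
Step 4: w='b' (idx 1), next='c' -> output (1, 'c'), add 'bc' as idx 4
Step 5: w='c' (idx 2), next='b' -> output (2, 'b'), add 'cb' as idx 5
Step 6: w='c' (idx 2), end of input -> output (2, '')


Encoded: [(0, 'b'), (0, 'c'), (2, 'c'), (1, 'c'), (2, 'b'), (2, '')]


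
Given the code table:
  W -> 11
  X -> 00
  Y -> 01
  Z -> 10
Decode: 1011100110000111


Decoding:
10 -> Z
11 -> W
10 -> Z
01 -> Y
10 -> Z
00 -> X
01 -> Y
11 -> W


Result: ZWZYZXYW


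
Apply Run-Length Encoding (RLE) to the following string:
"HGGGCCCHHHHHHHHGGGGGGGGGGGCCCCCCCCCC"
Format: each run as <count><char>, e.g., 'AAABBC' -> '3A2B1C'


Scanning runs left to right:
  i=0: run of 'H' x 1 -> '1H'
  i=1: run of 'G' x 3 -> '3G'
  i=4: run of 'C' x 3 -> '3C'
  i=7: run of 'H' x 8 -> '8H'
  i=15: run of 'G' x 11 -> '11G'
  i=26: run of 'C' x 10 -> '10C'

RLE = 1H3G3C8H11G10C


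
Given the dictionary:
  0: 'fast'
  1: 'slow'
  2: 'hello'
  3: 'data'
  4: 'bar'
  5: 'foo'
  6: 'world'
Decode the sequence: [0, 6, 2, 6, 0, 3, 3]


Look up each index in the dictionary:
  0 -> 'fast'
  6 -> 'world'
  2 -> 'hello'
  6 -> 'world'
  0 -> 'fast'
  3 -> 'data'
  3 -> 'data'

Decoded: "fast world hello world fast data data"


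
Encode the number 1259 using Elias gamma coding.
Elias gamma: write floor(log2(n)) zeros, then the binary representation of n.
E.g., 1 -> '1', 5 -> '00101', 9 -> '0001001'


num_bits = floor(log2(1259)) + 1 = 11
leading_zeros = num_bits - 1 = 10
binary(1259) = 10011101011

Elias gamma(1259) = '0000000000' + '10011101011' = 000000000010011101011 (21 bits)


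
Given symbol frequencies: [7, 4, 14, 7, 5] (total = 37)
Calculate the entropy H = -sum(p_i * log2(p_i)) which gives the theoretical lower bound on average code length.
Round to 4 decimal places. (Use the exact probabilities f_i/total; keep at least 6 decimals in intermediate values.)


Per-symbol terms -p_i * log2(p_i) with p_i = f_i/37:
  p = 7/37 = 0.189189: log2(p) = -2.402098, -p*log2(p) = 0.454451
  p = 4/37 = 0.108108: log2(p) = -3.209453, -p*log2(p) = 0.346968
  p = 14/37 = 0.378378: log2(p) = -1.402098, -p*log2(p) = 0.530524
  p = 7/37 = 0.189189: log2(p) = -2.402098, -p*log2(p) = 0.454451
  p = 5/37 = 0.135135: log2(p) = -2.887525, -p*log2(p) = 0.390206
H = 0.454451 + 0.346968 + 0.530524 + 0.454451 + 0.390206 = 2.176600

H = 2.1766 bits/symbol


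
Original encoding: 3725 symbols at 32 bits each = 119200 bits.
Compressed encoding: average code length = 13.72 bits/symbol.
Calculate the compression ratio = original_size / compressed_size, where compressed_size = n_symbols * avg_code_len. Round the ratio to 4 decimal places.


original_size = n_symbols * orig_bits = 3725 * 32 = 119200 bits
compressed_size = n_symbols * avg_code_len = 3725 * 13.72 = 51107.0 bits
ratio = original_size / compressed_size = 119200 / 51107.0 = 2.3324

Compression ratio = 2.3324


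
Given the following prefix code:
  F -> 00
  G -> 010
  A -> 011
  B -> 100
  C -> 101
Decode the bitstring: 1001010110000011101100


Decoding step by step:
Bits 100 -> B
Bits 101 -> C
Bits 011 -> A
Bits 00 -> F
Bits 00 -> F
Bits 011 -> A
Bits 101 -> C
Bits 100 -> B


Decoded message: BCAFFACB


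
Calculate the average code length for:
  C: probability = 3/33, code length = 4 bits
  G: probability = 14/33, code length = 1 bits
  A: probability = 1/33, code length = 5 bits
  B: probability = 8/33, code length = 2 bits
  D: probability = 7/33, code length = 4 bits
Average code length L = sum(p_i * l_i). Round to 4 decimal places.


Weighted contributions p_i * l_i:
  C: (3/33) * 4 = 12/33
  G: (14/33) * 1 = 14/33
  A: (1/33) * 5 = 5/33
  B: (8/33) * 2 = 16/33
  D: (7/33) * 4 = 28/33
Sum = (12 + 14 + 5 + 16 + 28)/33 = 75/33

L = 75/33 = 2.2727 bits/symbol


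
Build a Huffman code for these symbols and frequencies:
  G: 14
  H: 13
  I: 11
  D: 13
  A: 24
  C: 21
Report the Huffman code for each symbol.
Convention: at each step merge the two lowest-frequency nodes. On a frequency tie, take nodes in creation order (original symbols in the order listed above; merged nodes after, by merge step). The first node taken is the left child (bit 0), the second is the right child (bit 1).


Huffman tree construction:
Step 1: Merge I(11) + H(13) = 24
Step 2: Merge D(13) + G(14) = 27
Step 3: Merge C(21) + A(24) = 45
Step 4: Merge (I+H)(24) + (D+G)(27) = 51
Step 5: Merge (C+A)(45) + ((I+H)+(D+G))(51) = 96
Read each symbol's code off the tree from the root (left child = 0, right child = 1).

Codes:
  G: 111 (length 3)
  H: 101 (length 3)
  I: 100 (length 3)
  D: 110 (length 3)
  A: 01 (length 2)
  C: 00 (length 2)
Average code length: 243/96 = 2.5313 bits/symbol


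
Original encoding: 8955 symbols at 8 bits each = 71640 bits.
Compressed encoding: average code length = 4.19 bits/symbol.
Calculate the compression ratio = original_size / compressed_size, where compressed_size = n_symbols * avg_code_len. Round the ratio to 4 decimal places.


original_size = n_symbols * orig_bits = 8955 * 8 = 71640 bits
compressed_size = n_symbols * avg_code_len = 8955 * 4.19 = 37521.45 bits
ratio = original_size / compressed_size = 71640 / 37521.45 = 1.9093

Compression ratio = 1.9093


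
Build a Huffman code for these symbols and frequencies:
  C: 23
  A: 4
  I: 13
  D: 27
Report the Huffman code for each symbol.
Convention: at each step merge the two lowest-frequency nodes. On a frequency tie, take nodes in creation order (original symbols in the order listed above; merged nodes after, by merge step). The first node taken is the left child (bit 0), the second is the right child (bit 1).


Huffman tree construction:
Step 1: Merge A(4) + I(13) = 17
Step 2: Merge (A+I)(17) + C(23) = 40
Step 3: Merge D(27) + ((A+I)+C)(40) = 67
Read each symbol's code off the tree from the root (left child = 0, right child = 1).

Codes:
  C: 11 (length 2)
  A: 100 (length 3)
  I: 101 (length 3)
  D: 0 (length 1)
Average code length: 124/67 = 1.8507 bits/symbol


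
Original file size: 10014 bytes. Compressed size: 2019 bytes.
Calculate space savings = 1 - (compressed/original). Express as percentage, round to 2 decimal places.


ratio = compressed/original = 2019/10014 = 0.201618
savings = 1 - ratio = 1 - 0.201618 = 0.798382
as a percentage: 0.798382 * 100 = 79.84%

Space savings = 1 - 2019/10014 = 79.84%


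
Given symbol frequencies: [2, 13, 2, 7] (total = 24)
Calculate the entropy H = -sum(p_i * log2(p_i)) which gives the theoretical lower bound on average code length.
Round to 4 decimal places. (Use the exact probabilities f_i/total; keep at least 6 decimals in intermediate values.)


Per-symbol terms -p_i * log2(p_i) with p_i = f_i/24:
  p = 2/24 = 0.083333: log2(p) = -3.584963, -p*log2(p) = 0.298747
  p = 13/24 = 0.541667: log2(p) = -0.884523, -p*log2(p) = 0.479117
  p = 2/24 = 0.083333: log2(p) = -3.584963, -p*log2(p) = 0.298747
  p = 7/24 = 0.291667: log2(p) = -1.777608, -p*log2(p) = 0.518469
H = 0.298747 + 0.479117 + 0.298747 + 0.518469 = 1.595080

H = 1.5951 bits/symbol


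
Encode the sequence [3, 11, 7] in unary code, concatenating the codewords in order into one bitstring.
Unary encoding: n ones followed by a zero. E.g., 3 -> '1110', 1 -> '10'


Encode each number as n ones followed by a terminating 0:
  3 -> 1110 (4 bits)
  11 -> 111111111110 (12 bits)
  7 -> 11111110 (8 bits)
Total length = 4 + 12 + 8 = 24 bits.

Unary([3, 11, 7]) = 111011111111111011111110 (24 bits)


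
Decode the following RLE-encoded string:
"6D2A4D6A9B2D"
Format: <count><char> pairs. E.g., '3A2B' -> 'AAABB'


Expanding each <count><char> pair:
  6D -> 'DDDDDD'
  2A -> 'AA'
  4D -> 'DDDD'
  6A -> 'AAAAAA'
  9B -> 'BBBBBBBBB'
  2D -> 'DD'

Decoded = DDDDDDAADDDDAAAAAABBBBBBBBBDD


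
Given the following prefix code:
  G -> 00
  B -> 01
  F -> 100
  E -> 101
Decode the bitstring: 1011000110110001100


Decoding step by step:
Bits 101 -> E
Bits 100 -> F
Bits 01 -> B
Bits 101 -> E
Bits 100 -> F
Bits 01 -> B
Bits 100 -> F


Decoded message: EFBEFBF


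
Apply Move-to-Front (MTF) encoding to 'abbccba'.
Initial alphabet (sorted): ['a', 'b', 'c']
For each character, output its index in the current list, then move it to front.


MTF encoding:
'a': index 0 in ['a', 'b', 'c'] -> ['a', 'b', 'c']
'b': index 1 in ['a', 'b', 'c'] -> ['b', 'a', 'c']
'b': index 0 in ['b', 'a', 'c'] -> ['b', 'a', 'c']
'c': index 2 in ['b', 'a', 'c'] -> ['c', 'b', 'a']
'c': index 0 in ['c', 'b', 'a'] -> ['c', 'b', 'a']
'b': index 1 in ['c', 'b', 'a'] -> ['b', 'c', 'a']
'a': index 2 in ['b', 'c', 'a'] -> ['a', 'b', 'c']


Output: [0, 1, 0, 2, 0, 1, 2]


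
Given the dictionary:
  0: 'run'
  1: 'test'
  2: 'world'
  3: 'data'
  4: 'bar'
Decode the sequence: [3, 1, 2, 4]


Look up each index in the dictionary:
  3 -> 'data'
  1 -> 'test'
  2 -> 'world'
  4 -> 'bar'

Decoded: "data test world bar"


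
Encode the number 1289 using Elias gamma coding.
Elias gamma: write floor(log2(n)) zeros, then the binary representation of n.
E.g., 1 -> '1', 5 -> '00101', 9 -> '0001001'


num_bits = floor(log2(1289)) + 1 = 11
leading_zeros = num_bits - 1 = 10
binary(1289) = 10100001001

Elias gamma(1289) = '0000000000' + '10100001001' = 000000000010100001001 (21 bits)


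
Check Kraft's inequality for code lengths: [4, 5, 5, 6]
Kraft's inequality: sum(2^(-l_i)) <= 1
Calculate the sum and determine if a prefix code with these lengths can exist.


Sum = 2^(-4) + 2^(-5) + 2^(-5) + 2^(-6)
    = 0.0625 + 0.03125 + 0.03125 + 0.015625
    = 9/64 = 0.140625
Since 0.140625 <= 1, Kraft's inequality IS satisfied.
A prefix code with these lengths CAN exist.

Kraft sum = 0.140625. Satisfied.


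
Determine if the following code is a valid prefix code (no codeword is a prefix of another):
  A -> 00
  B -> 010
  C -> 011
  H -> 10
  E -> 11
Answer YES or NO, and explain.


Checking each pair (does one codeword prefix another?):
  A='00' vs B='010': no prefix
  A='00' vs C='011': no prefix
  A='00' vs H='10': no prefix
  A='00' vs E='11': no prefix
  B='010' vs A='00': no prefix
  B='010' vs C='011': no prefix
  B='010' vs H='10': no prefix
  B='010' vs E='11': no prefix
  C='011' vs A='00': no prefix
  C='011' vs B='010': no prefix
  C='011' vs H='10': no prefix
  C='011' vs E='11': no prefix
  H='10' vs A='00': no prefix
  H='10' vs B='010': no prefix
  H='10' vs C='011': no prefix
  H='10' vs E='11': no prefix
  E='11' vs A='00': no prefix
  E='11' vs B='010': no prefix
  E='11' vs C='011': no prefix
  E='11' vs H='10': no prefix
No violation found over all pairs.

YES -- this is a valid prefix code. No codeword is a prefix of any other codeword.


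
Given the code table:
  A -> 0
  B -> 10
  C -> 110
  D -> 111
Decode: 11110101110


Decoding:
111 -> D
10 -> B
10 -> B
111 -> D
0 -> A


Result: DBBDA


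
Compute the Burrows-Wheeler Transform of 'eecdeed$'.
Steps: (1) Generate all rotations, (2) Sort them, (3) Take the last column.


Rotations (sorted):
  0: $eecdeed -> last char: d
  1: cdeed$ee -> last char: e
  2: d$eecdee -> last char: e
  3: deed$eec -> last char: c
  4: ecdeed$e -> last char: e
  5: ed$eecde -> last char: e
  6: eecdeed$ -> last char: $
  7: eed$eecd -> last char: d


BWT = deecee$d


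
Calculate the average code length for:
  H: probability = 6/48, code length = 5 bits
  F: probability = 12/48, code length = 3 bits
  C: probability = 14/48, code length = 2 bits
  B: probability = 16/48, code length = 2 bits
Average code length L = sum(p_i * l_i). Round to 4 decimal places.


Weighted contributions p_i * l_i:
  H: (6/48) * 5 = 30/48
  F: (12/48) * 3 = 36/48
  C: (14/48) * 2 = 28/48
  B: (16/48) * 2 = 32/48
Sum = (30 + 36 + 28 + 32)/48 = 126/48

L = 126/48 = 2.6250 bits/symbol


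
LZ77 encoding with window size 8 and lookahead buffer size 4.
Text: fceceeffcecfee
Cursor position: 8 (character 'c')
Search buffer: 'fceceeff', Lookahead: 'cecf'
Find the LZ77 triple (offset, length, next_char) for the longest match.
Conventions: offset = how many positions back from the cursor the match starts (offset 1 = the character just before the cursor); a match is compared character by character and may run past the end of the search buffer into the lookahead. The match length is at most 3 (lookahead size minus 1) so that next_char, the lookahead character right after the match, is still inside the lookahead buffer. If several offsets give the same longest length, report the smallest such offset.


Try each offset into the search buffer:
  offset=1 (pos 7, char 'f'): match length 0
  offset=2 (pos 6, char 'f'): match length 0
  offset=3 (pos 5, char 'e'): match length 0
  offset=4 (pos 4, char 'e'): match length 0
  offset=5 (pos 3, char 'c'): match length 2
  offset=6 (pos 2, char 'e'): match length 0
  offset=7 (pos 1, char 'c'): match length 3
  offset=8 (pos 0, char 'f'): match length 0
Longest match has length 3 at offset 7.
next_char = character at position 8 + 3 = 11 -> 'f'

Best match: offset=7, length=3 (matching 'cec' starting at position 1)
LZ77 triple: (7, 3, 'f')


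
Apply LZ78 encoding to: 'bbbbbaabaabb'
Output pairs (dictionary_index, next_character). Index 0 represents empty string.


LZ78 encoding steps:
Dictionary: {0: ''}
Step 1: w='' (idx 0), next='b' -> output (0, 'b'), add 'b' as idx 1
Step 2: w='b' (idx 1), next='b' -> output (1, 'b'), add 'bb' as idx 2
Step 3: w='bb' (idx 2), next='a' -> output (2, 'a'), add 'bba' as idx 3
Step 4: w='' (idx 0), next='a' -> output (0, 'a'), add 'a' as idx 4
Step 5: w='b' (idx 1), next='a' -> output (1, 'a'), add 'ba' as idx 5
Step 6: w='a' (idx 4), next='b' -> output (4, 'b'), add 'ab' as idx 6
Step 7: w='b' (idx 1), end of input -> output (1, '')


Encoded: [(0, 'b'), (1, 'b'), (2, 'a'), (0, 'a'), (1, 'a'), (4, 'b'), (1, '')]


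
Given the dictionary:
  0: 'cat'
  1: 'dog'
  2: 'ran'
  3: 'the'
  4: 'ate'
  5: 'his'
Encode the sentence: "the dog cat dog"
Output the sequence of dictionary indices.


Look up each word in the dictionary:
  'the' -> 3
  'dog' -> 1
  'cat' -> 0
  'dog' -> 1

Encoded: [3, 1, 0, 1]


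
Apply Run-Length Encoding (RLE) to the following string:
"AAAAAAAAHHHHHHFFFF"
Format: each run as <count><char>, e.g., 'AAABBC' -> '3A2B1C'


Scanning runs left to right:
  i=0: run of 'A' x 8 -> '8A'
  i=8: run of 'H' x 6 -> '6H'
  i=14: run of 'F' x 4 -> '4F'

RLE = 8A6H4F


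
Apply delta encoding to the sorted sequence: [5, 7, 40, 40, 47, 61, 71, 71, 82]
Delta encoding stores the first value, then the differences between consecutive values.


First value: 5
Deltas:
  7 - 5 = 2
  40 - 7 = 33
  40 - 40 = 0
  47 - 40 = 7
  61 - 47 = 14
  71 - 61 = 10
  71 - 71 = 0
  82 - 71 = 11


Delta encoded: [5, 2, 33, 0, 7, 14, 10, 0, 11]


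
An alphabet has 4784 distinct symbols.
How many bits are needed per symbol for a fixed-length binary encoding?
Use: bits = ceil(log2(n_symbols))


log2(4784) = 12.224
Bracket: 2^12 = 4096 < 4784 <= 2^13 = 8192
So ceil(log2(4784)) = 13

bits = ceil(log2(4784)) = ceil(12.224) = 13 bits


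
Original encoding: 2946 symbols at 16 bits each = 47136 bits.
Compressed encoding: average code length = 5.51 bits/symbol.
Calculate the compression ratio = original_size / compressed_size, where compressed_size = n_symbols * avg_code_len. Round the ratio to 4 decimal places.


original_size = n_symbols * orig_bits = 2946 * 16 = 47136 bits
compressed_size = n_symbols * avg_code_len = 2946 * 5.51 = 16232.46 bits
ratio = original_size / compressed_size = 47136 / 16232.46 = 2.9038

Compression ratio = 2.9038
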